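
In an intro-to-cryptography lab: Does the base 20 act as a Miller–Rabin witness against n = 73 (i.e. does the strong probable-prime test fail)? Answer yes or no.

no

n − 1 = 72 = 2^3 · 9, so s = 3 and d = 9.
x_0 = 20^9 mod 73 = 10.
x_0 is neither 1 nor 72, so continue squaring.
x_1 = 10^2 mod 73 = 27.
x_2 = 27^2 mod 73 = 72.
x_2 ≡ −1, so 20 is not a witness.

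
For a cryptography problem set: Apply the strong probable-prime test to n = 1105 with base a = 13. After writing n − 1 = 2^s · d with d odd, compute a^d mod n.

n − 1 = 1104 = 2^4 · 69, so s = 4 and d = 69.
Repeated squaring mod 1105: 13^1 ≡ 13, 13^2 ≡ 169, 13^4 ≡ 936, 13^8 ≡ 936, 13^16 ≡ 936, 13^32 ≡ 936, 13^64 ≡ 936.
69 = 64 + 4 + 1, so 13^69 ≡ 936·936·13 ≡ 13 (mod 1105).

13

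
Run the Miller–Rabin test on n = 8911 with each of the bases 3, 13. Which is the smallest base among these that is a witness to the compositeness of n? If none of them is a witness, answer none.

none

n − 1 = 8910 = 2^1 · 4455, so s = 1 and d = 4455.
Base 3: x_0 = 3^4455 mod 8911 = 8910. x_0 = 8910 ≡ −1, so 3 is not a witness.
Base 13: x_0 = 13^4455 mod 8911 = 8910. x_0 = 8910 ≡ −1, so 13 is not a witness.
No listed base is a witness for 8911.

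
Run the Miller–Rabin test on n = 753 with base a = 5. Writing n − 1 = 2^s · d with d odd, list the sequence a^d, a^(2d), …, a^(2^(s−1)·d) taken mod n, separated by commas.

500, 4, 16, 256

n − 1 = 752 = 2^4 · 47, so s = 4 and d = 47.
x_0 = 5^47 mod 753 = 500.
x_1 = 500^2 mod 753 = 4.
x_2 = 4^2 mod 753 = 16.
x_3 = 16^2 mod 753 = 256.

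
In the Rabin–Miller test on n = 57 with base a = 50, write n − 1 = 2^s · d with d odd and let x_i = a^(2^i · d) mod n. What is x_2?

7

n − 1 = 56 = 2^3 · 7, so s = 3 and d = 7.
x_0 = 50^7 mod 57 = 50.
x_1 = 50^2 mod 57 = 49.
x_2 = 49^2 mod 57 = 7.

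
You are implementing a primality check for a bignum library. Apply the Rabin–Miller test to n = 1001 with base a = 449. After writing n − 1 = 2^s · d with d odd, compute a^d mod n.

232

n − 1 = 1000 = 2^3 · 125, so s = 3 and d = 125.
449^125 mod 1001 = 232.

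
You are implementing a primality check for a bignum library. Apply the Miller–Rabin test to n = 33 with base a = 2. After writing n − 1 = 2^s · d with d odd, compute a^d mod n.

2

n − 1 = 32 = 2^5 · 1, so s = 5 and d = 1.
2^1 mod 33 = 2.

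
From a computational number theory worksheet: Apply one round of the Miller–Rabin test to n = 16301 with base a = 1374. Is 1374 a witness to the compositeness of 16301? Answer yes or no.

n − 1 = 16300 = 2^2 · 4075, so s = 2 and d = 4075.
By repeated squaring, 1374^4075 ≡ 16300 (mod 16301).
x_0 = 1374^4075 mod 16301 = 16300.
x_0 = 16300 ≡ −1, so 1374 is not a witness.

no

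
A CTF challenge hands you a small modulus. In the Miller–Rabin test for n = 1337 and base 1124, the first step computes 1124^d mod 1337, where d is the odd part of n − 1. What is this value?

1213

n − 1 = 1336 = 2^3 · 167, so s = 3 and d = 167.
Repeated squaring mod 1337: 1124^1 ≡ 1124, 1124^2 ≡ 1248, 1124^4 ≡ 1236, 1124^8 ≡ 842, 1124^16 ≡ 354, 1124^32 ≡ 975, 1124^64 ≡ 18, 1124^128 ≡ 324.
167 = 128 + 32 + 4 + 2 + 1, so 1124^167 ≡ 324·975·1236·1248·1124 ≡ 1213 (mod 1337).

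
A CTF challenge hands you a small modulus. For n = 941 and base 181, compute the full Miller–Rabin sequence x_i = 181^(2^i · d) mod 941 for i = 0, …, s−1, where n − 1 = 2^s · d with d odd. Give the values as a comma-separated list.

940, 1

n − 1 = 940 = 2^2 · 235, so s = 2 and d = 235.
x_0 = 181^235 mod 941 = 940.
x_1 = 940^2 mod 941 = 1.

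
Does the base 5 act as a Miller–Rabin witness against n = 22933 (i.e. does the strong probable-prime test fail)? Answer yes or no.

n − 1 = 22932 = 2^2 · 5733, so s = 2 and d = 5733.
x_0 = 5^5733 mod 22933 = 8361.
x_0 is neither 1 nor 22932, so continue squaring.
x_1 = 8361^2 mod 22933 = 6537.
Reached i = s−1 = 1 without hitting −1: 5 is a Miller–Rabin witness and 22933 is composite.

yes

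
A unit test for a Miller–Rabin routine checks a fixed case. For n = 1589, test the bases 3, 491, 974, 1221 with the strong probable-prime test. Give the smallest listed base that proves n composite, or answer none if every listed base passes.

3

n − 1 = 1588 = 2^2 · 397, so s = 2 and d = 397.
Base 3: x_0 = 3^397 mod 1589 = 304. x_0 is neither 1 nor 1588, so continue squaring. x_1 = 304^2 mod 1589 = 254. Reached i = s−1 = 1 without hitting −1: 3 is a Miller–Rabin witness and 1589 is composite.
Base 491: x_0 = 491^397 mod 1589 = 1422. x_0 is neither 1 nor 1588, so continue squaring. x_1 = 1422^2 mod 1589 = 876. Reached i = s−1 = 1 without hitting −1: 491 is a Miller–Rabin witness and 1589 is composite.
Base 974: x_0 = 974^397 mod 1589 = 106. x_0 is neither 1 nor 1588, so continue squaring. x_1 = 106^2 mod 1589 = 113. Reached i = s−1 = 1 without hitting −1: 974 is a Miller–Rabin witness and 1589 is composite.
Base 1221: x_0 = 1221^397 mod 1589 = 696. x_0 is neither 1 nor 1588, so continue squaring. x_1 = 696^2 mod 1589 = 1360. Reached i = s−1 = 1 without hitting −1: 1221 is a Miller–Rabin witness and 1589 is composite.
The smallest witness among the given bases is 3.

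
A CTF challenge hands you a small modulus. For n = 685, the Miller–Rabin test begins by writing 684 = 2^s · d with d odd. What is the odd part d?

Halving: 684 → 342 → 171; 171 is odd.
So 684 = 2^2 · 171.

171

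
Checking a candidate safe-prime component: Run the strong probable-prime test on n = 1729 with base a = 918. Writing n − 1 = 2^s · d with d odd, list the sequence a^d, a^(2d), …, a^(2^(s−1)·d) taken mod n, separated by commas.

1331, 1065, 1, 1, 1, 1

n − 1 = 1728 = 2^6 · 27, so s = 6 and d = 27.
x_0 = 918^27 mod 1729 = 1331.
x_1 = 1331^2 mod 1729 = 1065.
x_2 = 1065^2 mod 1729 = 1.
x_3 = 1^2 mod 1729 = 1.
x_4 = 1^2 mod 1729 = 1.
x_5 = 1^2 mod 1729 = 1.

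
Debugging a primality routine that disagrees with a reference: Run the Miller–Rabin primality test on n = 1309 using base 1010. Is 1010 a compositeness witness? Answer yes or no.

yes

n − 1 = 1308 = 2^2 · 327, so s = 2 and d = 327.
x_0 = 1010^327 mod 1309 = 862.
x_0 is neither 1 nor 1308, so continue squaring.
x_1 = 862^2 mod 1309 = 841.
Reached i = s−1 = 1 without hitting −1: 1010 is a Miller–Rabin witness and 1309 is composite.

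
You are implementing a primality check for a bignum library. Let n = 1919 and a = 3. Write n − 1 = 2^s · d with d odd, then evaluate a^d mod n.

1022

n − 1 = 1918 = 2^1 · 959, so s = 1 and d = 959.
Repeated squaring mod 1919: 3^1 ≡ 3, 3^2 ≡ 9, 3^4 ≡ 81, 3^8 ≡ 804, 3^16 ≡ 1632, 3^32 ≡ 1771, 3^64 ≡ 795, 3^128 ≡ 674, 3^256 ≡ 1392, 3^512 ≡ 1393.
959 = 512 + 256 + 128 + 32 + 16 + 8 + 4 + 2 + 1, so 3^959 ≡ 1393·1392·674·1771·1632·804·81·9·3 ≡ 1022 (mod 1919).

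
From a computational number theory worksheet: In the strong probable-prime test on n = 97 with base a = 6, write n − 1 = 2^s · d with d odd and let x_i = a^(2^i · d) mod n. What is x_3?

1

n − 1 = 96 = 2^5 · 3, so s = 5 and d = 3.
x_0 = 6^3 mod 97 = 22.
x_1 = 22^2 mod 97 = 96.
x_2 = 96^2 mod 97 = 1.
x_3 = 1^2 mod 97 = 1.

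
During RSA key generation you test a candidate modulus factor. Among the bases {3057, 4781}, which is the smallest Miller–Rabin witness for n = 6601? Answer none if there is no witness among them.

4781

n − 1 = 6600 = 2^3 · 825, so s = 3 and d = 825.
Base 3057: x_0 = 3057^825 mod 6601 = 6600. x_0 = 6600 ≡ −1, so 3057 is not a witness.
Base 4781: x_0 = 4781^825 mod 6601 = 2828. x_0 is neither 1 nor 6600, so continue squaring. x_1 = 2828^2 mod 6601 = 3773. x_2 = 3773^2 mod 6601 = 3773. Reached i = s−1 = 2 without hitting −1: 4781 is a Miller–Rabin witness and 6601 is composite.
The smallest witness among the given bases is 4781.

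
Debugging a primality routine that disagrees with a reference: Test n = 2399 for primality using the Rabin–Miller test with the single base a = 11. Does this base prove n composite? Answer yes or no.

no

n − 1 = 2398 = 2^1 · 1199, so s = 1 and d = 1199.
Repeated squaring mod 2399: 11^1 ≡ 11, 11^2 ≡ 121, 11^4 ≡ 247, 11^8 ≡ 1034, 11^16 ≡ 1601, 11^32 ≡ 1069, 11^64 ≡ 837, 11^128 ≡ 61, 11^256 ≡ 1322, 11^512 ≡ 1212, 11^1024 ≡ 756.
1199 = 1024 + 128 + 32 + 8 + 4 + 2 + 1, so 11^1199 ≡ 756·61·1069·1034·247·121·11 ≡ 2398 (mod 2399).
x_0 = 11^1199 mod 2399 = 2398.
x_0 = 2398 ≡ −1, so 11 is not a witness.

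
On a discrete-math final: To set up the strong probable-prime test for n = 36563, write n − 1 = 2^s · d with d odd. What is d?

18281

Halving: 36562 → 18281; 18281 is odd.
So 36562 = 2^1 · 18281.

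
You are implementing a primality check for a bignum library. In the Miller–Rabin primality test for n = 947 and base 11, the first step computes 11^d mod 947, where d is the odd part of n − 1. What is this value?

946

n − 1 = 946 = 2^1 · 473, so s = 1 and d = 473.
Repeated squaring mod 947: 11^1 ≡ 11, 11^2 ≡ 121, 11^4 ≡ 436, 11^8 ≡ 696, 11^16 ≡ 499, 11^32 ≡ 887, 11^64 ≡ 759, 11^128 ≡ 305, 11^256 ≡ 219.
473 = 256 + 128 + 64 + 16 + 8 + 1, so 11^473 ≡ 219·305·759·499·696·11 ≡ 946 (mod 947).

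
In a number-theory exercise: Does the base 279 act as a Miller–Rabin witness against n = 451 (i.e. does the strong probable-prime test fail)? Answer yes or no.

yes

n − 1 = 450 = 2^1 · 225, so s = 1 and d = 225.
Repeated squaring mod 451: 279^1 ≡ 279, 279^2 ≡ 269, 279^4 ≡ 201, 279^8 ≡ 262, 279^16 ≡ 92, 279^32 ≡ 346, 279^64 ≡ 201, 279^128 ≡ 262.
225 = 128 + 64 + 32 + 1, so 279^225 ≡ 262·201·346·279 ≡ 155 (mod 451).
x_0 = 279^225 mod 451 = 155.
x_0 ∉ {1, 450} and s = 1, so 279 is a Miller–Rabin witness and 451 is composite.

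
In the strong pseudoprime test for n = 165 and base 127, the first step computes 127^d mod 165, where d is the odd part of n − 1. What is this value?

127

n − 1 = 164 = 2^2 · 41, so s = 2 and d = 41.
Repeated squaring mod 165: 127^1 ≡ 127, 127^2 ≡ 124, 127^4 ≡ 31, 127^8 ≡ 136, 127^16 ≡ 16, 127^32 ≡ 91.
41 = 32 + 8 + 1, so 127^41 ≡ 91·136·127 ≡ 127 (mod 165).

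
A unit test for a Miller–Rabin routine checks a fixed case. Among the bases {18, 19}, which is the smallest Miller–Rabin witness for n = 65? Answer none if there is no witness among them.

n − 1 = 64 = 2^6 · 1, so s = 6 and d = 1.
Base 18: x_0 = 18^1 mod 65 = 18. x_0 is neither 1 nor 64, so continue squaring. x_1 = 18^2 mod 65 = 64. x_1 ≡ −1, so 18 is not a witness.
Base 19: x_0 = 19^1 mod 65 = 19. x_0 is neither 1 nor 64, so continue squaring. x_1 = 19^2 mod 65 = 36. x_2 = 36^2 mod 65 = 61. x_3 = 61^2 mod 65 = 16. x_4 = 16^2 mod 65 = 61. x_5 = 61^2 mod 65 = 16. Reached i = s−1 = 5 without hitting −1: 19 is a Miller–Rabin witness and 65 is composite.
The smallest witness among the given bases is 19.

19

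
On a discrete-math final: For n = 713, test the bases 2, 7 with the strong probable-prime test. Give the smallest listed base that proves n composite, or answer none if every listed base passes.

2

n − 1 = 712 = 2^3 · 89, so s = 3 and d = 89.
Base 2: x_0 = 2^89 mod 713 = 140. x_0 is neither 1 nor 712, so continue squaring. x_1 = 140^2 mod 713 = 349. x_2 = 349^2 mod 713 = 591. Reached i = s−1 = 2 without hitting −1: 2 is a Miller–Rabin witness and 713 is composite.
Base 7: x_0 = 7^89 mod 713 = 536. x_0 is neither 1 nor 712, so continue squaring. x_1 = 536^2 mod 713 = 670. x_2 = 670^2 mod 713 = 423. Reached i = s−1 = 2 without hitting −1: 7 is a Miller–Rabin witness and 713 is composite.
The smallest witness among the given bases is 2.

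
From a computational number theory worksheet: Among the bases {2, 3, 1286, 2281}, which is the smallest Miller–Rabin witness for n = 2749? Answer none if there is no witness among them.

n − 1 = 2748 = 2^2 · 687, so s = 2 and d = 687.
Base 2: x_0 = 2^687 mod 2749 = 640. x_0 is neither 1 nor 2748, so continue squaring. x_1 = 640^2 mod 2749 = 2748. x_1 ≡ −1, so 2 is not a witness.
Base 3: x_0 = 3^687 mod 2749 = 2748. x_0 = 2748 ≡ −1, so 3 is not a witness.
Base 1286: x_0 = 1286^687 mod 2749 = 2109. x_0 is neither 1 nor 2748, so continue squaring. x_1 = 2109^2 mod 2749 = 2748. x_1 ≡ −1, so 1286 is not a witness.
Base 2281: x_0 = 2281^687 mod 2749 = 2109. x_0 is neither 1 nor 2748, so continue squaring. x_1 = 2109^2 mod 2749 = 2748. x_1 ≡ −1, so 2281 is not a witness.
No listed base is a witness for 2749.

none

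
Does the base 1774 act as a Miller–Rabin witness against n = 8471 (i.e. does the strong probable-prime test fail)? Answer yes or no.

no

n − 1 = 8470 = 2^1 · 4235, so s = 1 and d = 4235.
x_0 = 1774^4235 mod 8471 = 1.
x_0 = 1, so 1774 is not a witness.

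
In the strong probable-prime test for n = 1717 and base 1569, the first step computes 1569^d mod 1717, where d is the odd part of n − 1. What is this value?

1482

n − 1 = 1716 = 2^2 · 429, so s = 2 and d = 429.
1569^429 mod 1717 = 1482.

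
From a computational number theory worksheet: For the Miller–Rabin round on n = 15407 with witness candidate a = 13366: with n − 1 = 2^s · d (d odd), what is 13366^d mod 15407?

n − 1 = 15406 = 2^1 · 7703, so s = 1 and d = 7703.
Repeated squaring mod 15407: 13366^1 ≡ 13366, 13366^2 ≡ 5791, 13366^4 ≡ 10049, 13366^8 ≡ 4923, 13366^16 ≡ 718, 13366^32 ≡ 7093, 13366^64 ≡ 6794, 13366^128 ≡ 14471, 13366^256 ≡ 13304, 13366^512 ≡ 800, 13366^1024 ≡ 8313, 13366^2048 ≡ 5574, 13366^4096 ≡ 8964.
7703 = 4096 + 2048 + 1024 + 512 + 16 + 4 + 2 + 1, so 13366^7703 ≡ 8964·5574·8313·800·718·10049·5791·13366 ≡ 14068 (mod 15407).

14068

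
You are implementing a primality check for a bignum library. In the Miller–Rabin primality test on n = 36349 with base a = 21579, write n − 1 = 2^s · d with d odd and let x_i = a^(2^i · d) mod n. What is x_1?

16758

n − 1 = 36348 = 2^2 · 9087, so s = 2 and d = 9087.
Repeated squaring mod 36349: 21579^1 ≡ 21579, 21579^2 ≡ 22551, 21579^4 ≡ 25091, 21579^8 ≡ 29950, 21579^16 ≡ 18227, 21579^32 ≡ 30018, 21579^64 ≡ 24963, 21579^128 ≡ 20462, 21579^256 ≡ 25662, 21579^512 ≡ 3411, 21579^1024 ≡ 3241, 21579^2048 ≡ 35569, 21579^4096 ≡ 26816, 21579^8192 ≡ 5589.
9087 = 8192 + 512 + 256 + 64 + 32 + 16 + 8 + 4 + 2 + 1, so 21579^9087 ≡ 5589·3411·25662·24963·30018·18227·29950·25091·22551·21579 ≡ 21870 (mod 36349).
x_0 = 21870.
x_1 = 21870^2 mod 36349 = 16758.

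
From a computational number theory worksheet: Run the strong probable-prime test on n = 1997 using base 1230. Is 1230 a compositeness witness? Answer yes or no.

n − 1 = 1996 = 2^2 · 499, so s = 2 and d = 499.
x_0 = 1230^499 mod 1997 = 1996.
x_0 = 1996 ≡ −1, so 1230 is not a witness.

no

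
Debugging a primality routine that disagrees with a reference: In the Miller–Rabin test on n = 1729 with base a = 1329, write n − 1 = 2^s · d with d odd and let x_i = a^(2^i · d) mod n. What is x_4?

1

n − 1 = 1728 = 2^6 · 27, so s = 6 and d = 27.
x_0 = 1329^27 mod 1729 = 664.
x_1 = 664^2 mod 1729 = 1.
x_2 = 1^2 mod 1729 = 1.
x_3 = 1^2 mod 1729 = 1.
x_4 = 1^2 mod 1729 = 1.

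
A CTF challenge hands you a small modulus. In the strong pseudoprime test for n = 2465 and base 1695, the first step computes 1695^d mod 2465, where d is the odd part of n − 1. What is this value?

n − 1 = 2464 = 2^5 · 77, so s = 5 and d = 77.
By repeated squaring, 1695^77 ≡ 405 (mod 2465).

405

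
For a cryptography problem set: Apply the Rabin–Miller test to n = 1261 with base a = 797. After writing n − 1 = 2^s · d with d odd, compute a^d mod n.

n − 1 = 1260 = 2^2 · 315, so s = 2 and d = 315.
797^315 mod 1261 = 818.

818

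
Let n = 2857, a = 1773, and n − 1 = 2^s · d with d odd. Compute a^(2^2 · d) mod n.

n − 1 = 2856 = 2^3 · 357, so s = 3 and d = 357.
x_0 = 1773^357 mod 2857 = 933.
x_1 = 933^2 mod 2857 = 1961.
x_2 = 1961^2 mod 2857 = 2856.

2856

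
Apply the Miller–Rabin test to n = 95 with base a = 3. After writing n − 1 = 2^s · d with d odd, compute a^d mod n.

n − 1 = 94 = 2^1 · 47, so s = 1 and d = 47.
Repeated squaring mod 95: 3^1 ≡ 3, 3^2 ≡ 9, 3^4 ≡ 81, 3^8 ≡ 6, 3^16 ≡ 36, 3^32 ≡ 61.
47 = 32 + 8 + 4 + 2 + 1, so 3^47 ≡ 61·6·81·9·3 ≡ 67 (mod 95).

67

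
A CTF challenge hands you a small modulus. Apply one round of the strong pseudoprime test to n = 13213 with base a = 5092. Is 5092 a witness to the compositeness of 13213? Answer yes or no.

yes

n − 1 = 13212 = 2^2 · 3303, so s = 2 and d = 3303.
x_0 = 5092^3303 mod 13213 = 4089.
x_0 is neither 1 nor 13212, so continue squaring.
x_1 = 4089^2 mod 13213 = 5476.
Reached i = s−1 = 1 without hitting −1: 5092 is a Miller–Rabin witness and 13213 is composite.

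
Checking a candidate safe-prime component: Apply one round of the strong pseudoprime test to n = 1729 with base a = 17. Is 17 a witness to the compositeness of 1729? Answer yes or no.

yes

n − 1 = 1728 = 2^6 · 27, so s = 6 and d = 27.
Repeated squaring mod 1729: 17^1 ≡ 17, 17^2 ≡ 289, 17^4 ≡ 529, 17^8 ≡ 1472, 17^16 ≡ 347.
27 = 16 + 8 + 2 + 1, so 17^27 ≡ 347·1472·289·17 ≡ 818 (mod 1729).
x_0 = 17^27 mod 1729 = 818.
x_0 is neither 1 nor 1728, so continue squaring.
x_1 = 818^2 mod 1729 = 1.
x_1 = 1 but x_0 ≠ ±1, a nontrivial square root of 1 — 17 is a witness and 1729 is composite.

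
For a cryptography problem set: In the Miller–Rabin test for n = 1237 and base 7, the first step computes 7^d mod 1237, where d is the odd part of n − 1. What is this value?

n − 1 = 1236 = 2^2 · 309, so s = 2 and d = 309.
Repeated squaring mod 1237: 7^1 ≡ 7, 7^2 ≡ 49, 7^4 ≡ 1164, 7^8 ≡ 381, 7^16 ≡ 432, 7^32 ≡ 1074, 7^64 ≡ 592, 7^128 ≡ 393, 7^256 ≡ 1061.
309 = 256 + 32 + 16 + 4 + 1, so 7^309 ≡ 1061·1074·432·1164·7 ≡ 691 (mod 1237).

691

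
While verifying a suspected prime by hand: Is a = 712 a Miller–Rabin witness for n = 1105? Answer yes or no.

yes

n − 1 = 1104 = 2^4 · 69, so s = 4 and d = 69.
x_0 = 712^69 mod 1105 = 597.
x_0 is neither 1 nor 1104, so continue squaring.
x_1 = 597^2 mod 1105 = 599.
x_2 = 599^2 mod 1105 = 781.
x_3 = 781^2 mod 1105 = 1.
x_3 = 1 but x_2 ≠ ±1, a nontrivial square root of 1 — 712 is a witness and 1105 is composite.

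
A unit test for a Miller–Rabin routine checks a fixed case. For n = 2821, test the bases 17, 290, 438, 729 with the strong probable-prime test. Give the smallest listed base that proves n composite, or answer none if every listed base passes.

none

n − 1 = 2820 = 2^2 · 705, so s = 2 and d = 705.
Base 17: x_0 = 17^705 mod 2821 = 2820. x_0 = 2820 ≡ −1, so 17 is not a witness.
Base 290: x_0 = 290^705 mod 2821 = 2820. x_0 = 2820 ≡ −1, so 290 is not a witness.
Base 438: x_0 = 438^705 mod 2821 = 1. x_0 = 1, so 438 is not a witness.
Base 729: x_0 = 729^705 mod 2821 = 1. x_0 = 1, so 729 is not a witness.
No listed base is a witness for 2821.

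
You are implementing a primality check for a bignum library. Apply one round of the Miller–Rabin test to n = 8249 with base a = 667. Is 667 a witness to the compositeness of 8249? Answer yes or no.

yes

n − 1 = 8248 = 2^3 · 1031, so s = 3 and d = 1031.
x_0 = 667^1031 mod 8249 = 1117.
x_0 is neither 1 nor 8248, so continue squaring.
x_1 = 1117^2 mod 8249 = 2090.
x_2 = 2090^2 mod 8249 = 4379.
Reached i = s−1 = 2 without hitting −1: 667 is a Miller–Rabin witness and 8249 is composite.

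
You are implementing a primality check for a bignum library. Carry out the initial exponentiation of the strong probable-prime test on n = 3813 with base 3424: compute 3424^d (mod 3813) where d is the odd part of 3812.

n − 1 = 3812 = 2^2 · 953, so s = 2 and d = 953.
3424^953 mod 3813 = 3490.

3490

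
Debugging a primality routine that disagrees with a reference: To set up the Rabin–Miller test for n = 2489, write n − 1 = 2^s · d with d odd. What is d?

Halving: 2488 → 1244 → 622 → 311; 311 is odd.
So 2488 = 2^3 · 311.

311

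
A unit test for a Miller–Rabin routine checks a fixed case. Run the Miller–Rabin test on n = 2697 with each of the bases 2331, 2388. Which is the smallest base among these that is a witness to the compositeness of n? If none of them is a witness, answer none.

2331

n − 1 = 2696 = 2^3 · 337, so s = 3 and d = 337.
Base 2331: x_0 = 2331^337 mod 2697 = 2331. x_0 is neither 1 nor 2696, so continue squaring. x_1 = 2331^2 mod 2697 = 1803. x_2 = 1803^2 mod 2697 = 924. Reached i = s−1 = 2 without hitting −1: 2331 is a Miller–Rabin witness and 2697 is composite.
Base 2388: x_0 = 2388^337 mod 2697 = 2388. x_0 is neither 1 nor 2696, so continue squaring. x_1 = 2388^2 mod 2697 = 1086. x_2 = 1086^2 mod 2697 = 807. Reached i = s−1 = 2 without hitting −1: 2388 is a Miller–Rabin witness and 2697 is composite.
The smallest witness among the given bases is 2331.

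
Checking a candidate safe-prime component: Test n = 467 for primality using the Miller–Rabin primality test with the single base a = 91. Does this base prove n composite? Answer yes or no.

n − 1 = 466 = 2^1 · 233, so s = 1 and d = 233.
x_0 = 91^233 mod 467 = 1.
x_0 = 1, so 91 is not a witness.

no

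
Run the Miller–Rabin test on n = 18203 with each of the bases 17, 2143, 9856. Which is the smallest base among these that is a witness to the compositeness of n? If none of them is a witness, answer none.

17

n − 1 = 18202 = 2^1 · 9101, so s = 1 and d = 9101.
Base 17: x_0 = 17^9101 mod 18203 = 2670. x_0 ∉ {1, 18202} and s = 1, so 17 is a Miller–Rabin witness and 18203 is composite.
Base 2143: x_0 = 2143^9101 mod 18203 = 8996. x_0 ∉ {1, 18202} and s = 1, so 2143 is a Miller–Rabin witness and 18203 is composite.
Base 9856: x_0 = 9856^9101 mod 18203 = 4751. x_0 ∉ {1, 18202} and s = 1, so 9856 is a Miller–Rabin witness and 18203 is composite.
The smallest witness among the given bases is 17.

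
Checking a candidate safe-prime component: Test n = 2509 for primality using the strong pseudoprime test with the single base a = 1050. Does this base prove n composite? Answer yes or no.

n − 1 = 2508 = 2^2 · 627, so s = 2 and d = 627.
x_0 = 1050^627 mod 2509 = 2508.
x_0 = 2508 ≡ −1, so 1050 is not a witness.

no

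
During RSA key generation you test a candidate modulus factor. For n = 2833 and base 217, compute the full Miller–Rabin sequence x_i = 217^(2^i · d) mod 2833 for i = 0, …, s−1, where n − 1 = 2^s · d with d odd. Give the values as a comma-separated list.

1555, 1476, 2832, 1

n − 1 = 2832 = 2^4 · 177, so s = 4 and d = 177.
x_0 = 217^177 mod 2833 = 1555.
x_1 = 1555^2 mod 2833 = 1476.
x_2 = 1476^2 mod 2833 = 2832.
x_3 = 2832^2 mod 2833 = 1.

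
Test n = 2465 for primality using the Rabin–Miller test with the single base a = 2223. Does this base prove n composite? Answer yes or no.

n − 1 = 2464 = 2^5 · 77, so s = 5 and d = 77.
Repeated squaring mod 2465: 2223^1 ≡ 2223, 2223^2 ≡ 1869, 2223^4 ≡ 256, 2223^8 ≡ 1446, 2223^16 ≡ 596, 2223^32 ≡ 256, 2223^64 ≡ 1446.
77 = 64 + 8 + 4 + 1, so 2223^77 ≡ 1446·1446·256·2223 ≡ 2308 (mod 2465).
x_0 = 2223^77 mod 2465 = 2308.
x_0 is neither 1 nor 2464, so continue squaring.
x_1 = 2308^2 mod 2465 = 2464.
x_1 ≡ −1, so 2223 is not a witness.

no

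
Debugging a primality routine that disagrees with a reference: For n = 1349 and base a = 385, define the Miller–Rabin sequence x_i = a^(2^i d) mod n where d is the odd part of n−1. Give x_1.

n − 1 = 1348 = 2^2 · 337, so s = 2 and d = 337.
x_0 = 385^337 mod 1349 = 1024.
x_1 = 1024^2 mod 1349 = 403.

403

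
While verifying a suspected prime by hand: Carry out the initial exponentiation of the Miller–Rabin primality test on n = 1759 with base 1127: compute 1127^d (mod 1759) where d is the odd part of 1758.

n − 1 = 1758 = 2^1 · 879, so s = 1 and d = 879.
1127^879 mod 1759 = 1.

1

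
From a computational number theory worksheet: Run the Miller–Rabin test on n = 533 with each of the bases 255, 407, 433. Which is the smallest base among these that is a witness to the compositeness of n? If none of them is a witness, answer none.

407

n − 1 = 532 = 2^2 · 133, so s = 2 and d = 133.
Base 255: x_0 = 255^133 mod 533 = 255. x_0 is neither 1 nor 532, so continue squaring. x_1 = 255^2 mod 533 = 532. x_1 ≡ −1, so 255 is not a witness.
Base 407: x_0 = 407^133 mod 533 = 290. x_0 is neither 1 nor 532, so continue squaring. x_1 = 290^2 mod 533 = 419. Reached i = s−1 = 1 without hitting −1: 407 is a Miller–Rabin witness and 533 is composite.
Base 433: x_0 = 433^133 mod 533 = 277. x_0 is neither 1 nor 532, so continue squaring. x_1 = 277^2 mod 533 = 510. Reached i = s−1 = 1 without hitting −1: 433 is a Miller–Rabin witness and 533 is composite.
The smallest witness among the given bases is 407.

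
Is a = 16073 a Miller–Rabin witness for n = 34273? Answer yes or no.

no

n − 1 = 34272 = 2^5 · 1071, so s = 5 and d = 1071.
Repeated squaring mod 34273: 16073^1 ≡ 16073, 16073^2 ≡ 25728, 16073^4 ≡ 15535, 16073^8 ≡ 20032, 16073^16 ≡ 12740, 16073^32 ≡ 24945, 16073^64 ≡ 26710, 16073^128 ≡ 31605, 16073^256 ≡ 23713, 16073^512 ≡ 23531, 16073^1024 ≡ 27646.
1071 = 1024 + 32 + 8 + 4 + 2 + 1, so 16073^1071 ≡ 27646·24945·20032·15535·25728·16073 ≡ 28849 (mod 34273).
x_0 = 16073^1071 mod 34273 = 28849.
x_0 is neither 1 nor 34272, so continue squaring.
x_1 = 28849^2 mod 34273 = 13542.
x_2 = 13542^2 mod 34273 = 25214.
x_3 = 25214^2 mod 34273 = 15919.
x_4 = 15919^2 mod 34273 = 34272.
x_4 ≡ −1, so 16073 is not a witness.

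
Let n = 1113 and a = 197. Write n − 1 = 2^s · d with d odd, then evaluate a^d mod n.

n − 1 = 1112 = 2^3 · 139, so s = 3 and d = 139.
Repeated squaring mod 1113: 197^1 ≡ 197, 197^2 ≡ 967, 197^4 ≡ 169, 197^8 ≡ 736, 197^16 ≡ 778, 197^32 ≡ 925, 197^64 ≡ 841, 197^128 ≡ 526.
139 = 128 + 8 + 2 + 1, so 197^139 ≡ 526·736·967·197 ≡ 302 (mod 1113).

302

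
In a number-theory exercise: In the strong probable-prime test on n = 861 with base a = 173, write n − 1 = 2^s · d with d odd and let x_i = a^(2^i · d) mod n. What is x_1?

163

n − 1 = 860 = 2^2 · 215, so s = 2 and d = 215.
x_0 = 173^215 mod 861 = 647.
x_1 = 647^2 mod 861 = 163.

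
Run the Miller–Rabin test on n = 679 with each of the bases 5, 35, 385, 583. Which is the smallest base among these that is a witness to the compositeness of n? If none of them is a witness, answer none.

5

n − 1 = 678 = 2^1 · 339, so s = 1 and d = 339.
Base 5: x_0 = 5^339 mod 679 = 69. x_0 ∉ {1, 678} and s = 1, so 5 is a Miller–Rabin witness and 679 is composite.
Base 35: x_0 = 35^339 mod 679 = 98. x_0 ∉ {1, 678} and s = 1, so 35 is a Miller–Rabin witness and 679 is composite.
Base 385: x_0 = 385^339 mod 679 = 70. x_0 ∉ {1, 678} and s = 1, so 385 is a Miller–Rabin witness and 679 is composite.
Base 583: x_0 = 583^339 mod 679 = 1. x_0 = 1, so 583 is not a witness.
The smallest witness among the given bases is 5.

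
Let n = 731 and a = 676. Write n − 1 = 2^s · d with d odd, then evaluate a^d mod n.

n − 1 = 730 = 2^1 · 365, so s = 1 and d = 365.
676^365 mod 731 = 659.

659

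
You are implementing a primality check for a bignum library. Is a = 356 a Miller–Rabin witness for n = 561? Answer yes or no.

n − 1 = 560 = 2^4 · 35, so s = 4 and d = 35.
x_0 = 356^35 mod 561 = 254.
x_0 is neither 1 nor 560, so continue squaring.
x_1 = 254^2 mod 561 = 1.
x_1 = 1 but x_0 ≠ ±1, a nontrivial square root of 1 — 356 is a witness and 561 is composite.

yes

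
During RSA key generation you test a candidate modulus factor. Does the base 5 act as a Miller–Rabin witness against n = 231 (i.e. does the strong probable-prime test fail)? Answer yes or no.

n − 1 = 230 = 2^1 · 115, so s = 1 and d = 115.
Repeated squaring mod 231: 5^1 ≡ 5, 5^2 ≡ 25, 5^4 ≡ 163, 5^8 ≡ 4, 5^16 ≡ 16, 5^32 ≡ 25, 5^64 ≡ 163.
115 = 64 + 32 + 16 + 2 + 1, so 5^115 ≡ 163·25·16·25·5 ≡ 89 (mod 231).
x_0 = 5^115 mod 231 = 89.
x_0 ∉ {1, 230} and s = 1, so 5 is a Miller–Rabin witness and 231 is composite.

yes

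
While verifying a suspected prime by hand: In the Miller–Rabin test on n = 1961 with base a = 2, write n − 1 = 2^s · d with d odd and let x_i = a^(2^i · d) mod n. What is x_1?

n − 1 = 1960 = 2^3 · 245, so s = 3 and d = 245.
x_0 = 2^245 mod 1961 = 1874.
x_1 = 1874^2 mod 1961 = 1686.

1686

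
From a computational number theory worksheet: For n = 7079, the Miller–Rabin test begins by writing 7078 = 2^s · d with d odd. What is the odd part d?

Halving: 7078 → 3539; 3539 is odd.
So 7078 = 2^1 · 3539.

3539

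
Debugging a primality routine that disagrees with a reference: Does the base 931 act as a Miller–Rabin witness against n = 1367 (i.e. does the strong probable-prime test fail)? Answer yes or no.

n − 1 = 1366 = 2^1 · 683, so s = 1 and d = 683.
Repeated squaring mod 1367: 931^1 ≡ 931, 931^2 ≡ 83, 931^4 ≡ 54, 931^8 ≡ 182, 931^16 ≡ 316, 931^32 ≡ 65, 931^64 ≡ 124, 931^128 ≡ 339, 931^256 ≡ 93, 931^512 ≡ 447.
683 = 512 + 128 + 32 + 8 + 2 + 1, so 931^683 ≡ 447·339·65·182·83·931 ≡ 1 (mod 1367).
x_0 = 931^683 mod 1367 = 1.
x_0 = 1, so 931 is not a witness.

no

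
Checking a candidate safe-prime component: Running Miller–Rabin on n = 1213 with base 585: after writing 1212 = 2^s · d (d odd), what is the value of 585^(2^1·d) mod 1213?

1212

n − 1 = 1212 = 2^2 · 303, so s = 2 and d = 303.
x_0 = 585^303 mod 1213 = 495.
x_1 = 495^2 mod 1213 = 1212.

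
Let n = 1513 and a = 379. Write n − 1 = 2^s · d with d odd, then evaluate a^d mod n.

972

n − 1 = 1512 = 2^3 · 189, so s = 3 and d = 189.
By repeated squaring, 379^189 ≡ 972 (mod 1513).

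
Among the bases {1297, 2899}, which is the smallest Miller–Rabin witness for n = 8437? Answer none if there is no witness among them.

2899

n − 1 = 8436 = 2^2 · 2109, so s = 2 and d = 2109.
Base 1297: x_0 = 1297^2109 mod 8437 = 8436. x_0 = 8436 ≡ −1, so 1297 is not a witness.
Base 2899: x_0 = 2899^2109 mod 8437 = 3159. x_0 is neither 1 nor 8436, so continue squaring. x_1 = 3159^2 mod 8437 = 6747. Reached i = s−1 = 1 without hitting −1: 2899 is a Miller–Rabin witness and 8437 is composite.
The smallest witness among the given bases is 2899.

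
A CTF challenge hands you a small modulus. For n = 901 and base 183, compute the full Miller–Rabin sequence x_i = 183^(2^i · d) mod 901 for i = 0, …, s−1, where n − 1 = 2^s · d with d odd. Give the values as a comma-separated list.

n − 1 = 900 = 2^2 · 225, so s = 2 and d = 225.
x_0 = 183^225 mod 901 = 897.
x_1 = 897^2 mod 901 = 16.

897, 16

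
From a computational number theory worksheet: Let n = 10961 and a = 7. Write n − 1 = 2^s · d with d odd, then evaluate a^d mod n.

n − 1 = 10960 = 2^4 · 685, so s = 4 and d = 685.
7^685 mod 10961 = 7216.

7216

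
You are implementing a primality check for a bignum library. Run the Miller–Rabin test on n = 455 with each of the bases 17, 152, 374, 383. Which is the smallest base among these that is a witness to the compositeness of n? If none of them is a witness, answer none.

n − 1 = 454 = 2^1 · 227, so s = 1 and d = 227.
Base 17: x_0 = 17^227 mod 455 = 348. x_0 ∉ {1, 454} and s = 1, so 17 is a Miller–Rabin witness and 455 is composite.
Base 152: x_0 = 152^227 mod 455 = 3. x_0 ∉ {1, 454} and s = 1, so 152 is a Miller–Rabin witness and 455 is composite.
Base 374: x_0 = 374^227 mod 455 = 264. x_0 ∉ {1, 454} and s = 1, so 374 is a Miller–Rabin witness and 455 is composite.
Base 383: x_0 = 383^227 mod 455 = 297. x_0 ∉ {1, 454} and s = 1, so 383 is a Miller–Rabin witness and 455 is composite.
The smallest witness among the given bases is 17.

17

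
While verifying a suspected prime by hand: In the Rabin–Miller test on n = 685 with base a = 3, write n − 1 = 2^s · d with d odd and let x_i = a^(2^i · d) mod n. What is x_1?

539

n − 1 = 684 = 2^2 · 171, so s = 2 and d = 171.
x_0 = 3^171 mod 685 = 437.
x_1 = 437^2 mod 685 = 539.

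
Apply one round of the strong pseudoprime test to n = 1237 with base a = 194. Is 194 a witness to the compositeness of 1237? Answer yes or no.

n − 1 = 1236 = 2^2 · 309, so s = 2 and d = 309.
x_0 = 194^309 mod 1237 = 546.
x_0 is neither 1 nor 1236, so continue squaring.
x_1 = 546^2 mod 1237 = 1236.
x_1 ≡ −1, so 194 is not a witness.

no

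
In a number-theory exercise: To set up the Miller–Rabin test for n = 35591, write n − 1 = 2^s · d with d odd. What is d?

Halving: 35590 → 17795; 17795 is odd.
So 35590 = 2^1 · 17795.

17795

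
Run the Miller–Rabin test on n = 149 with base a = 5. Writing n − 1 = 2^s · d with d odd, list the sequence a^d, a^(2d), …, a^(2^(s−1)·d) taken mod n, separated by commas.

1, 1

n − 1 = 148 = 2^2 · 37, so s = 2 and d = 37.
x_0 = 5^37 mod 149 = 1.
x_1 = 1^2 mod 149 = 1.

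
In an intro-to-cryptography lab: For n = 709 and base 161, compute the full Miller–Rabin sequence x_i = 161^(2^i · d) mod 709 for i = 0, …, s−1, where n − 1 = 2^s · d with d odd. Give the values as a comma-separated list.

613, 708

n − 1 = 708 = 2^2 · 177, so s = 2 and d = 177.
x_0 = 161^177 mod 709 = 613.
x_1 = 613^2 mod 709 = 708.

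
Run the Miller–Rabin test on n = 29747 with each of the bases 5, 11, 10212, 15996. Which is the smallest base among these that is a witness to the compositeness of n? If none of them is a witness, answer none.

5

n − 1 = 29746 = 2^1 · 14873, so s = 1 and d = 14873.
Base 5: x_0 = 5^14873 mod 29747 = 1104. x_0 ∉ {1, 29746} and s = 1, so 5 is a Miller–Rabin witness and 29747 is composite.
Base 11: x_0 = 11^14873 mod 29747 = 20220. x_0 ∉ {1, 29746} and s = 1, so 11 is a Miller–Rabin witness and 29747 is composite.
Base 10212: x_0 = 10212^14873 mod 29747 = 16598. x_0 ∉ {1, 29746} and s = 1, so 10212 is a Miller–Rabin witness and 29747 is composite.
Base 15996: x_0 = 15996^14873 mod 29747 = 17866. x_0 ∉ {1, 29746} and s = 1, so 15996 is a Miller–Rabin witness and 29747 is composite.
The smallest witness among the given bases is 5.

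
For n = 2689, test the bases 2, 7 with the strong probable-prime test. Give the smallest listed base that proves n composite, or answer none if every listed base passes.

none

n − 1 = 2688 = 2^7 · 21, so s = 7 and d = 21.
Base 2: x_0 = 2^21 mod 2689 = 2421. x_0 is neither 1 nor 2688, so continue squaring. x_1 = 2421^2 mod 2689 = 1910. x_2 = 1910^2 mod 2689 = 1816. x_3 = 1816^2 mod 2689 = 1142. x_4 = 1142^2 mod 2689 = 2688. x_4 ≡ −1, so 2 is not a witness.
Base 7: x_0 = 7^21 mod 2689 = 769. x_0 is neither 1 nor 2688, so continue squaring. x_1 = 769^2 mod 2689 = 2470. x_2 = 2470^2 mod 2689 = 2248. x_3 = 2248^2 mod 2689 = 873. x_4 = 873^2 mod 2689 = 1142. x_5 = 1142^2 mod 2689 = 2688. x_5 ≡ −1, so 7 is not a witness.
No listed base is a witness for 2689.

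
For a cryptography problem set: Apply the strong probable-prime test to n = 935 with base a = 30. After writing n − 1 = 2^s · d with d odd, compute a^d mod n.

310

n − 1 = 934 = 2^1 · 467, so s = 1 and d = 467.
Repeated squaring mod 935: 30^1 ≡ 30, 30^2 ≡ 900, 30^4 ≡ 290, 30^8 ≡ 885, 30^16 ≡ 630, 30^32 ≡ 460, 30^64 ≡ 290, 30^128 ≡ 885, 30^256 ≡ 630.
467 = 256 + 128 + 64 + 16 + 2 + 1, so 30^467 ≡ 630·885·290·630·900·30 ≡ 310 (mod 935).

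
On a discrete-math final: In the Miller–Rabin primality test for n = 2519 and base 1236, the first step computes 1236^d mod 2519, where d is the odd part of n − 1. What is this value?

3

n − 1 = 2518 = 2^1 · 1259, so s = 1 and d = 1259.
1236^1259 mod 2519 = 3.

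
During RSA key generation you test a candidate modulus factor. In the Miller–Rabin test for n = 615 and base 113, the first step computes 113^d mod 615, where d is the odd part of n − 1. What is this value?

n − 1 = 614 = 2^1 · 307, so s = 1 and d = 307.
Repeated squaring mod 615: 113^1 ≡ 113, 113^2 ≡ 469, 113^4 ≡ 406, 113^8 ≡ 16, 113^16 ≡ 256, 113^32 ≡ 346, 113^64 ≡ 406, 113^128 ≡ 16, 113^256 ≡ 256.
307 = 256 + 32 + 16 + 2 + 1, so 113^307 ≡ 256·346·256·469·113 ≡ 392 (mod 615).

392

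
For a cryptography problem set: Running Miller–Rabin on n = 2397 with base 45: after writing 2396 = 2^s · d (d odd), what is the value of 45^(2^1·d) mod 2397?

n − 1 = 2396 = 2^2 · 599, so s = 2 and d = 599.
x_0 = 45^599 mod 2397 = 1737.
x_1 = 1737^2 mod 2397 = 1743.

1743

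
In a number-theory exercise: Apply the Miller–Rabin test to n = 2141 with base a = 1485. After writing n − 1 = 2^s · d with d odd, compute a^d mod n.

1

n − 1 = 2140 = 2^2 · 535, so s = 2 and d = 535.
Repeated squaring mod 2141: 1485^1 ≡ 1485, 1485^2 ≡ 2136, 1485^4 ≡ 25, 1485^8 ≡ 625, 1485^16 ≡ 963, 1485^32 ≡ 316, 1485^64 ≡ 1370, 1485^128 ≡ 1384, 1485^256 ≡ 1402, 1485^512 ≡ 166.
535 = 512 + 16 + 4 + 2 + 1, so 1485^535 ≡ 166·963·25·2136·1485 ≡ 1 (mod 2141).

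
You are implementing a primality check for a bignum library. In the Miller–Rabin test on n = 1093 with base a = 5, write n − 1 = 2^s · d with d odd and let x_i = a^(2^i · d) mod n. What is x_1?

1092

n − 1 = 1092 = 2^2 · 273, so s = 2 and d = 273.
x_0 = 5^273 mod 1093 = 563.
x_1 = 563^2 mod 1093 = 1092.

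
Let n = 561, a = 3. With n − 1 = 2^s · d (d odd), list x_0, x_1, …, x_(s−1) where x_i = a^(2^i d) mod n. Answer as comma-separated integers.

n − 1 = 560 = 2^4 · 35, so s = 4 and d = 35.
x_0 = 3^35 mod 561 = 78.
x_1 = 78^2 mod 561 = 474.
x_2 = 474^2 mod 561 = 276.
x_3 = 276^2 mod 561 = 441.

78, 474, 276, 441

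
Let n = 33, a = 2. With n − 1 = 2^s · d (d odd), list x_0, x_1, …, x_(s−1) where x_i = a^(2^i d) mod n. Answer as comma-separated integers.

2, 4, 16, 25, 31

n − 1 = 32 = 2^5 · 1, so s = 5 and d = 1.
x_0 = 2^1 mod 33 = 2.
x_1 = 2^2 mod 33 = 4.
x_2 = 4^2 mod 33 = 16.
x_3 = 16^2 mod 33 = 25.
x_4 = 25^2 mod 33 = 31.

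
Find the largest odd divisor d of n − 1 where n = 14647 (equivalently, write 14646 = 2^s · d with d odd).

Halving: 14646 → 7323; 7323 is odd.
So 14646 = 2^1 · 7323.

7323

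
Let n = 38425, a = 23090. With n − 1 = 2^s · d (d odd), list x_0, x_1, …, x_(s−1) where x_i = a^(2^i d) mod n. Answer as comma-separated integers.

n − 1 = 38424 = 2^3 · 4803, so s = 3 and d = 4803.
x_0 = 23090^4803 mod 38425 = 27150.
x_1 = 27150^2 mod 38425 = 15725.
x_2 = 15725^2 mod 38425 = 10750.

27150, 15725, 10750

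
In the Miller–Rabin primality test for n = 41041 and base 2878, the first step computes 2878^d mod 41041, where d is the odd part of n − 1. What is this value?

16983

n − 1 = 41040 = 2^4 · 2565, so s = 4 and d = 2565.
2878^2565 mod 41041 = 16983.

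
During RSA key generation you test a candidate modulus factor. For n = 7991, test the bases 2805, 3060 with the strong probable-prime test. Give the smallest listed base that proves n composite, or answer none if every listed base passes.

n − 1 = 7990 = 2^1 · 3995, so s = 1 and d = 3995.
Base 2805: x_0 = 2805^3995 mod 7991 = 548. x_0 ∉ {1, 7990} and s = 1, so 2805 is a Miller–Rabin witness and 7991 is composite.
Base 3060: x_0 = 3060^3995 mod 7991 = 6750. x_0 ∉ {1, 7990} and s = 1, so 3060 is a Miller–Rabin witness and 7991 is composite.
The smallest witness among the given bases is 2805.

2805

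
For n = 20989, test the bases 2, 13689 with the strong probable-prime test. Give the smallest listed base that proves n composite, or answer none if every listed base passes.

2

n − 1 = 20988 = 2^2 · 5247, so s = 2 and d = 5247.
Base 2: x_0 = 2^5247 mod 20989 = 8626. x_0 is neither 1 nor 20988, so continue squaring. x_1 = 8626^2 mod 20989 = 1871. Reached i = s−1 = 1 without hitting −1: 2 is a Miller–Rabin witness and 20989 is composite.
Base 13689: x_0 = 13689^5247 mod 20989 = 19149. x_0 is neither 1 nor 20988, so continue squaring. x_1 = 19149^2 mod 20989 = 6371. Reached i = s−1 = 1 without hitting −1: 13689 is a Miller–Rabin witness and 20989 is composite.
The smallest witness among the given bases is 2.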